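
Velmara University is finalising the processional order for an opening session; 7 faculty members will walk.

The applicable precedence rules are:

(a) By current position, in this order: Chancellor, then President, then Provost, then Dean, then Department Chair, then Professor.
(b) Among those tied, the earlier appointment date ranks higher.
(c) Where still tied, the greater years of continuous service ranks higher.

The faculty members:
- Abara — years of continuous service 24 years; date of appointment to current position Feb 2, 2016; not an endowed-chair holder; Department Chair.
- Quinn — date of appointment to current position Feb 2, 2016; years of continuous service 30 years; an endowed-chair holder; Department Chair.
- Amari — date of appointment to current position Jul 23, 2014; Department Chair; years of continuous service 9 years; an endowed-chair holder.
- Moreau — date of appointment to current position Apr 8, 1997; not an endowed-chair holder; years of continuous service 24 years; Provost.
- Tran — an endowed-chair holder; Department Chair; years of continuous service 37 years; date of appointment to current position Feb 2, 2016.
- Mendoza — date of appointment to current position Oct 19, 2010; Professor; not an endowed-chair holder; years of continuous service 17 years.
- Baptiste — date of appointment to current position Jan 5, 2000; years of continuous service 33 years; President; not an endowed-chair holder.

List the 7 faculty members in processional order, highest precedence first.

By current position: Baptiste (President); then Moreau (Provost); then Amari, Tran, Quinn and Abara (Department Chair); then Mendoza (Professor).
Among Amari, Tran, Quinn and Abara, by date of appointment to current position (earlier first): Amari (Jul 23, 2014) before Tran, Quinn and Abara (Feb 2, 2016).
Among Tran, Quinn and Abara, by years of continuous service (higher first): Tran (37 years) before Quinn (30 years) before Abara (24 years).
Full order: Baptiste, Moreau, Amari, Tran, Quinn, Abara, Mendoza.

Baptiste, Moreau, Amari, Tran, Quinn, Abara, Mendoza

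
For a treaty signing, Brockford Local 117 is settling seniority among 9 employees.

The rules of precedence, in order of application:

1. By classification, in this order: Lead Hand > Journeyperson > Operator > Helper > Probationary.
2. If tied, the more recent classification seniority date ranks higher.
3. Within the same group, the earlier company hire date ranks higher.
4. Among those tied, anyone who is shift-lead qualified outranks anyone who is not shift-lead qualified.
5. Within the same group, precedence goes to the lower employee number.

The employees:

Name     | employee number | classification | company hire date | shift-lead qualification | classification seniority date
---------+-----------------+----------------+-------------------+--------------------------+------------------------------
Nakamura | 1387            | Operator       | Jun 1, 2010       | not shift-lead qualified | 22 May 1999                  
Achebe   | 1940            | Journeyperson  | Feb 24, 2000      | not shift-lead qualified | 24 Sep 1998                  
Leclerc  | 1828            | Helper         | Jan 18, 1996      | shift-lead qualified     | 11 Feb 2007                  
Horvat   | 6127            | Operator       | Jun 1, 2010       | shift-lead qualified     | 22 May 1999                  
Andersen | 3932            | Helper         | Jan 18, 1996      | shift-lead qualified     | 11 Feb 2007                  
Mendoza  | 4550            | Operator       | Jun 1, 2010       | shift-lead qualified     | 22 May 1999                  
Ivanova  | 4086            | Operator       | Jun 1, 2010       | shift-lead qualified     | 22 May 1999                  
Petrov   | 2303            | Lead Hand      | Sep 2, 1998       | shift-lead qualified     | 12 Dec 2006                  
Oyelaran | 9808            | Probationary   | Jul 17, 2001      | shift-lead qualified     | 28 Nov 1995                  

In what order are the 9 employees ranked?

Petrov, Achebe, Ivanova, Mendoza, Horvat, Nakamura, Leclerc, Andersen, Oyelaran

By classification: Petrov (Lead Hand); then Achebe (Journeyperson); then Ivanova, Mendoza, Horvat and Nakamura (Operator); then Leclerc and Andersen (Helper); then Oyelaran (Probationary).
Ivanova, Mendoza, Horvat and Nakamura all have classification seniority date 22 May 1999, so the next rule applies.
Ivanova, Mendoza, Horvat and Nakamura all have company hire date Jun 1, 2010, so the next rule applies.
Among Ivanova, Mendoza, Horvat and Nakamura, shift-lead qualified before not shift-lead qualified: Ivanova, Mendoza and Horvat (shift-lead qualified) before Nakamura (not shift-lead qualified).
Among Ivanova, Mendoza and Horvat, by employee number (lower first): Ivanova (4086) before Mendoza (4550) before Horvat (6127).
Leclerc and Andersen both have classification seniority date 11 Feb 2007, so the next rule applies.
Leclerc and Andersen both have company hire date Jan 18, 1996, so the next rule applies.
Leclerc and Andersen are each shift-lead qualified, so the next rule applies.
Among Leclerc and Andersen, by employee number (lower first): Leclerc (1828) before Andersen (3932).
Full order: Petrov, Achebe, Ivanova, Mendoza, Horvat, Nakamura, Leclerc, Andersen, Oyelaran.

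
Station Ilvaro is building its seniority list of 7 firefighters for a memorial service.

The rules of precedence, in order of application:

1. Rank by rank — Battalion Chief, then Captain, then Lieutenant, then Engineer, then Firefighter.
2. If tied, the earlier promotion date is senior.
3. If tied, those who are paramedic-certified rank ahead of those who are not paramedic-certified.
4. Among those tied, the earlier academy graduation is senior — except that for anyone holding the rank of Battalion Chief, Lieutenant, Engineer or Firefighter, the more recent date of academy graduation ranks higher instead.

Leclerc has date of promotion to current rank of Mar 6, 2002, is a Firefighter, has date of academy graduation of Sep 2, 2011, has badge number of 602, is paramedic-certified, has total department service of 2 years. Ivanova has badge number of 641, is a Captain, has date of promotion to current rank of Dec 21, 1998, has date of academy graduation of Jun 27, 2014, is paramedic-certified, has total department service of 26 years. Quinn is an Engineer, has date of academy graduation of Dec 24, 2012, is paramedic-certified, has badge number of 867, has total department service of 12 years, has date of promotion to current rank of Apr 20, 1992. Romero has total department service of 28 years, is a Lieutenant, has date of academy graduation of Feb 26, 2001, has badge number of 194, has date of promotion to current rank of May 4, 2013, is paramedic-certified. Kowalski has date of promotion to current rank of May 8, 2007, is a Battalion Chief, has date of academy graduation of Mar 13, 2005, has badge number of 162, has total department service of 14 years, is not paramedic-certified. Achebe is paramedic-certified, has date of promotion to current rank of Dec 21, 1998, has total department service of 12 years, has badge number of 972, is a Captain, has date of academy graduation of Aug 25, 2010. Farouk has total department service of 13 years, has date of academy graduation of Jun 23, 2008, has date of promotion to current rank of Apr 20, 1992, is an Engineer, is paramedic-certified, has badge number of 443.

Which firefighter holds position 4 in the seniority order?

Romero

By rank: Kowalski (Battalion Chief); then Achebe and Ivanova (Captain); then Romero (Lieutenant); then Quinn and Farouk (Engineer); then Leclerc (Firefighter).
Achebe and Ivanova both have date of promotion to current rank Dec 21, 1998, so the next rule applies.
Achebe and Ivanova are each paramedic-certified, so the next rule applies.
Among Achebe and Ivanova, by date of academy graduation (earlier first): Achebe (Aug 25, 2010) before Ivanova (Jun 27, 2014).
Quinn and Farouk both have date of promotion to current rank Apr 20, 1992, so the next rule applies.
Quinn and Farouk are each paramedic-certified, so the next rule applies.
Among Quinn and Farouk, by date of academy graduation (later first) (reversed rule for this group): Quinn (Dec 24, 2012) before Farouk (Jun 23, 2008).
Order: Kowalski, Achebe, Ivanova, Romero, Quinn, Farouk, Leclerc.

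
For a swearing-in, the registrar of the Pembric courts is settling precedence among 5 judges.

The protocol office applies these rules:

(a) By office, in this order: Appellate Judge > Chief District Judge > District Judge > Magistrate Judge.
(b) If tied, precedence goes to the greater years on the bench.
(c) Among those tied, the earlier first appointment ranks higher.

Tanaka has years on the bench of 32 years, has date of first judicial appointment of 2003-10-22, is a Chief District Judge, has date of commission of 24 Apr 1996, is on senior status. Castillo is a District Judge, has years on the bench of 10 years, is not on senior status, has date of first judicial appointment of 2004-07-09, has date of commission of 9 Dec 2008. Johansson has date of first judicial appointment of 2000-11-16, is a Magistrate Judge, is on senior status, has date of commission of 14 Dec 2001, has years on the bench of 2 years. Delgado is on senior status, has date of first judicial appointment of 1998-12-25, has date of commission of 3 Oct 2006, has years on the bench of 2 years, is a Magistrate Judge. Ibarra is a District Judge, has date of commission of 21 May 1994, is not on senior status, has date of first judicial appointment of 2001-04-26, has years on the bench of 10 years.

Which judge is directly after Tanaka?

By office: Tanaka (Chief District Judge); then Ibarra and Castillo (District Judge); then Delgado and Johansson (Magistrate Judge).
Ibarra and Castillo both have years on the bench 10 years, so the next rule applies.
Among Ibarra and Castillo, by date of first judicial appointment (earlier first): Ibarra (2001-04-26) before Castillo (2004-07-09).
Delgado and Johansson both have years on the bench 2 years, so the next rule applies.
Among Delgado and Johansson, by date of first judicial appointment (earlier first): Delgado (1998-12-25) before Johansson (2000-11-16).
Order: Tanaka, Ibarra, Castillo, Delgado, Johansson.

Ibarra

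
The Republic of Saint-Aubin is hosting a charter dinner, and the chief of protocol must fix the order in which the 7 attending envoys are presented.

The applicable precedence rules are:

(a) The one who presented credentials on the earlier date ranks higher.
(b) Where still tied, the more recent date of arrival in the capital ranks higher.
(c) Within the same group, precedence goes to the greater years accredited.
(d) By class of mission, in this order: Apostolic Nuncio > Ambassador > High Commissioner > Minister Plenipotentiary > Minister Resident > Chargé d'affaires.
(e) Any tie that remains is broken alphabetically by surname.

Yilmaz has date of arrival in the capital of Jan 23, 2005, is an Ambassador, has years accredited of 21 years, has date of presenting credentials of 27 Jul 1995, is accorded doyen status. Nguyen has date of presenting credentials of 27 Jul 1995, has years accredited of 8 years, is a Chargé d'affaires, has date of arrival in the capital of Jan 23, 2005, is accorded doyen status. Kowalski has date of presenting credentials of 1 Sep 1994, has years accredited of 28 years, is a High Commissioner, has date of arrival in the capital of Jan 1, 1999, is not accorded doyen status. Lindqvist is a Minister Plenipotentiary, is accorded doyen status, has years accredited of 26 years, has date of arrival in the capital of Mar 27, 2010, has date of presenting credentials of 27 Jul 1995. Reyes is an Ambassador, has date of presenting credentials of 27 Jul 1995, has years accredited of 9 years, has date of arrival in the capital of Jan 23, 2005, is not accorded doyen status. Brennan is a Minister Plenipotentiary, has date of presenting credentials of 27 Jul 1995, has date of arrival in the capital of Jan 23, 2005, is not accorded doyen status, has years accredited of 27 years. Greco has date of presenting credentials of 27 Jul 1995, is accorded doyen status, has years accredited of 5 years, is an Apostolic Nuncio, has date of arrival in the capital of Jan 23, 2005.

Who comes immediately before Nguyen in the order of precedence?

By date of presenting credentials (earlier first): Kowalski (1 Sep 1994); then Lindqvist, Brennan, Yilmaz, Reyes, Nguyen and Greco (each 27 Jul 1995).
Among Lindqvist, Brennan, Yilmaz, Reyes, Nguyen and Greco, by date of arrival in the capital (later first): Lindqvist (Mar 27, 2010) before Brennan, Yilmaz, Reyes, Nguyen and Greco (Jan 23, 2005).
Among Brennan, Yilmaz, Reyes, Nguyen and Greco, by years accredited (higher first): Brennan (27 years) before Yilmaz (21 years) before Reyes (9 years) before Nguyen (8 years) before Greco (5 years).
Order: Kowalski, Lindqvist, Brennan, Yilmaz, Reyes, Nguyen, Greco.

Reyes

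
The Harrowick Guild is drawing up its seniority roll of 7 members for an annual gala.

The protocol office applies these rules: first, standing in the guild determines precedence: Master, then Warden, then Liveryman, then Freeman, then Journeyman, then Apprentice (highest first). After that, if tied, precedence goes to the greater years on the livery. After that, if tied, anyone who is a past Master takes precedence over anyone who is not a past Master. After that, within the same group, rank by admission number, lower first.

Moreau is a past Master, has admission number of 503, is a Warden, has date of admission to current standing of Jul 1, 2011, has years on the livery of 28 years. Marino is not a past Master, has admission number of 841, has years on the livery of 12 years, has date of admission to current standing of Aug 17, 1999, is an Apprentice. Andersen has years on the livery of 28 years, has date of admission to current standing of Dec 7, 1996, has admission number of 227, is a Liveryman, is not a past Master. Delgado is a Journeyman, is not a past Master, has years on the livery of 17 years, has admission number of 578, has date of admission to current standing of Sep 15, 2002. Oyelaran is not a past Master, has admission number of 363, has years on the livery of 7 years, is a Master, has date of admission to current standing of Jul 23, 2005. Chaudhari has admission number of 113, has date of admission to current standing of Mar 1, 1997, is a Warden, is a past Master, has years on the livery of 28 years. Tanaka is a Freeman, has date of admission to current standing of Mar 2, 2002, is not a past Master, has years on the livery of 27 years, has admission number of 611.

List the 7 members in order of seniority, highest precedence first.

Oyelaran, Chaudhari, Moreau, Andersen, Tanaka, Delgado, Marino

By standing in the guild: Oyelaran (Master); then Chaudhari and Moreau (Warden); then Andersen (Liveryman); then Tanaka (Freeman); then Delgado (Journeyman); then Marino (Apprentice).
Chaudhari and Moreau both have years on the livery 28 years, so the next rule applies.
Chaudhari and Moreau are each a past Master, so the next rule applies.
Among Chaudhari and Moreau, by admission number (lower first): Chaudhari (113) before Moreau (503).
Full order: Oyelaran, Chaudhari, Moreau, Andersen, Tanaka, Delgado, Marino.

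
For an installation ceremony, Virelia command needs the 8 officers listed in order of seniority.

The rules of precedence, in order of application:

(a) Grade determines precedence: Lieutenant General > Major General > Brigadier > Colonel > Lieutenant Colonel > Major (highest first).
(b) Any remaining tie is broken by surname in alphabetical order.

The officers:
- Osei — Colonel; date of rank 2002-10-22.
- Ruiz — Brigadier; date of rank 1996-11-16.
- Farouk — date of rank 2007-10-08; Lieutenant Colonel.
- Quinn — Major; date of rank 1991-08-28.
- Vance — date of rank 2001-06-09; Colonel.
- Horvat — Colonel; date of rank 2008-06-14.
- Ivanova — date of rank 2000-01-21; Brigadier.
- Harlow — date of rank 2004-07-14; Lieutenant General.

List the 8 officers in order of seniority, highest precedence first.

By grade: Harlow (Lieutenant General); then Ivanova and Ruiz (Brigadier); then Horvat, Osei and Vance (Colonel); then Farouk (Lieutenant Colonel); then Quinn (Major).
Among Ivanova and Ruiz, alphabetically by surname: Ivanova before Ruiz.
Among Horvat, Osei and Vance, alphabetically by surname: Horvat before Osei before Vance.
Full order: Harlow, Ivanova, Ruiz, Horvat, Osei, Vance, Farouk, Quinn.

Harlow, Ivanova, Ruiz, Horvat, Osei, Vance, Farouk, Quinn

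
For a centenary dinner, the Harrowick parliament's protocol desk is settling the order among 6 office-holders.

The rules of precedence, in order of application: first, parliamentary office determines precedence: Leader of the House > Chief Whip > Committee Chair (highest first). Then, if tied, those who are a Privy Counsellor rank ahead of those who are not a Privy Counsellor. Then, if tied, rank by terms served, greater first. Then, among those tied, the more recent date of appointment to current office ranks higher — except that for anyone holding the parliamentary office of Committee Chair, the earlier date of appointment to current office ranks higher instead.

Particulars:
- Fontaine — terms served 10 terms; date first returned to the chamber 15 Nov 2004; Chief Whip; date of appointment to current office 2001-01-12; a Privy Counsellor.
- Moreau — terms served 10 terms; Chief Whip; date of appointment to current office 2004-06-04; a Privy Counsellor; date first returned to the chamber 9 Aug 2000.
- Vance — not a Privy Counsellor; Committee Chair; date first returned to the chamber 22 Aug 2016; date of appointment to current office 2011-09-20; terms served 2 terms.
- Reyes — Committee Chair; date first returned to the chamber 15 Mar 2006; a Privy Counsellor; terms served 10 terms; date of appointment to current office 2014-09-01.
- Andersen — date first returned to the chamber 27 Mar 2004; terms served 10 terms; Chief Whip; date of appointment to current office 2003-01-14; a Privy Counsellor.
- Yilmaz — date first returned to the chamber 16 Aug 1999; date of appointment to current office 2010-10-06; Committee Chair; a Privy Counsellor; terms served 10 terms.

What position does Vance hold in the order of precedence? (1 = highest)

6

By parliamentary office: Moreau, Andersen and Fontaine (Chief Whip); then Yilmaz, Reyes and Vance (Committee Chair).
Moreau, Andersen and Fontaine are each a Privy Counsellor, so the next rule applies.
Moreau, Andersen and Fontaine all have terms served 10 terms, so the next rule applies.
Among Moreau, Andersen and Fontaine, by date of appointment to current office (later first): Moreau (2004-06-04) before Andersen (2003-01-14) before Fontaine (2001-01-12).
Among Yilmaz, Reyes and Vance, a Privy Counsellor before not a Privy Counsellor: Yilmaz and Reyes (a Privy Counsellor) before Vance (not a Privy Counsellor).
Yilmaz and Reyes both have terms served 10 terms, so the next rule applies.
Among Yilmaz and Reyes, by date of appointment to current office (earlier first) (reversed rule for this group): Yilmaz (2010-10-06) before Reyes (2014-09-01).
Order: Moreau, Andersen, Fontaine, Yilmaz, Reyes, Vance. So position 6.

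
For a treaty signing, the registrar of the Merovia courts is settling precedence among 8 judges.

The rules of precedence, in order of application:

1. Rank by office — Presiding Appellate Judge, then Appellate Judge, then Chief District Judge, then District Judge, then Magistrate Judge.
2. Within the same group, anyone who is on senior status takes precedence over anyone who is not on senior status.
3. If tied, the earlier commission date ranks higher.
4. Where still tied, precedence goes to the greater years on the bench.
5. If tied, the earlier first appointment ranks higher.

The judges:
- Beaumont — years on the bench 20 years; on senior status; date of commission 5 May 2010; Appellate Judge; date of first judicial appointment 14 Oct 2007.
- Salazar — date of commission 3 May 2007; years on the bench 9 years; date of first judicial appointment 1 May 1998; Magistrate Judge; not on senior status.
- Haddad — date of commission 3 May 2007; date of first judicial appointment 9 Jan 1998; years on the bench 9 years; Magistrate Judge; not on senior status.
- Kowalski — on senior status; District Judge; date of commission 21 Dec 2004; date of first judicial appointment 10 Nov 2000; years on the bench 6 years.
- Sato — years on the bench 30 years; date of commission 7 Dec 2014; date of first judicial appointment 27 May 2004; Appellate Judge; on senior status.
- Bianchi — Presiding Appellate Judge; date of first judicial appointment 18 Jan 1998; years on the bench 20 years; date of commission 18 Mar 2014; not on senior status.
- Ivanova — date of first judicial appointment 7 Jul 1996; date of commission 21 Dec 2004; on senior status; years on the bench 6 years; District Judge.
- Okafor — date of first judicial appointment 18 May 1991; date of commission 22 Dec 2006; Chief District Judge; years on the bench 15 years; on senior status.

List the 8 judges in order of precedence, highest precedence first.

Bianchi, Beaumont, Sato, Okafor, Ivanova, Kowalski, Haddad, Salazar

By office: Bianchi (Presiding Appellate Judge); then Beaumont and Sato (Appellate Judge); then Okafor (Chief District Judge); then Ivanova and Kowalski (District Judge); then Haddad and Salazar (Magistrate Judge).
Beaumont and Sato are each on senior status, so the next rule applies.
Among Beaumont and Sato, by date of commission (earlier first): Beaumont (5 May 2010) before Sato (7 Dec 2014).
Ivanova and Kowalski are each on senior status, so the next rule applies.
Ivanova and Kowalski both have date of commission 21 Dec 2004, so the next rule applies.
Ivanova and Kowalski both have years on the bench 6 years, so the next rule applies.
Among Ivanova and Kowalski, by date of first judicial appointment (earlier first): Ivanova (7 Jul 1996) before Kowalski (10 Nov 2000).
Haddad and Salazar are each not on senior status, so the next rule applies.
Haddad and Salazar both have date of commission 3 May 2007, so the next rule applies.
Haddad and Salazar both have years on the bench 9 years, so the next rule applies.
Among Haddad and Salazar, by date of first judicial appointment (earlier first): Haddad (9 Jan 1998) before Salazar (1 May 1998).
Full order: Bianchi, Beaumont, Sato, Okafor, Ivanova, Kowalski, Haddad, Salazar.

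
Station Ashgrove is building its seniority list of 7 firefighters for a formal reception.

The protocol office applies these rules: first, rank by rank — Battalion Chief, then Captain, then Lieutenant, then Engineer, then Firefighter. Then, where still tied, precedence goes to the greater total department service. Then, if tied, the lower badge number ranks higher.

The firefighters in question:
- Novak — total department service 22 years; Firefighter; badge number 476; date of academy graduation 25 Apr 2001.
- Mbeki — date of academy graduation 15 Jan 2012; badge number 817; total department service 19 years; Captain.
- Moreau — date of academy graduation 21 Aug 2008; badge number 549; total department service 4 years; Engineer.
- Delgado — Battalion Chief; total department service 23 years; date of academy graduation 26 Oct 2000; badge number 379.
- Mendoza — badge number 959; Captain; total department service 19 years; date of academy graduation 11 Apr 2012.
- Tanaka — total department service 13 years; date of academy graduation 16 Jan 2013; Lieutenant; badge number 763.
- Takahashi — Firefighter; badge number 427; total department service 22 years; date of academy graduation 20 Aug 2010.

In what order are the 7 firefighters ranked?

By rank: Delgado (Battalion Chief); then Mbeki and Mendoza (Captain); then Tanaka (Lieutenant); then Moreau (Engineer); then Takahashi and Novak (Firefighter).
Mbeki and Mendoza both have total department service 19 years, so the next rule applies.
Among Mbeki and Mendoza, by badge number (lower first): Mbeki (817) before Mendoza (959).
Takahashi and Novak both have total department service 22 years, so the next rule applies.
Among Takahashi and Novak, by badge number (lower first): Takahashi (427) before Novak (476).
Full order: Delgado, Mbeki, Mendoza, Tanaka, Moreau, Takahashi, Novak.

Delgado, Mbeki, Mendoza, Tanaka, Moreau, Takahashi, Novak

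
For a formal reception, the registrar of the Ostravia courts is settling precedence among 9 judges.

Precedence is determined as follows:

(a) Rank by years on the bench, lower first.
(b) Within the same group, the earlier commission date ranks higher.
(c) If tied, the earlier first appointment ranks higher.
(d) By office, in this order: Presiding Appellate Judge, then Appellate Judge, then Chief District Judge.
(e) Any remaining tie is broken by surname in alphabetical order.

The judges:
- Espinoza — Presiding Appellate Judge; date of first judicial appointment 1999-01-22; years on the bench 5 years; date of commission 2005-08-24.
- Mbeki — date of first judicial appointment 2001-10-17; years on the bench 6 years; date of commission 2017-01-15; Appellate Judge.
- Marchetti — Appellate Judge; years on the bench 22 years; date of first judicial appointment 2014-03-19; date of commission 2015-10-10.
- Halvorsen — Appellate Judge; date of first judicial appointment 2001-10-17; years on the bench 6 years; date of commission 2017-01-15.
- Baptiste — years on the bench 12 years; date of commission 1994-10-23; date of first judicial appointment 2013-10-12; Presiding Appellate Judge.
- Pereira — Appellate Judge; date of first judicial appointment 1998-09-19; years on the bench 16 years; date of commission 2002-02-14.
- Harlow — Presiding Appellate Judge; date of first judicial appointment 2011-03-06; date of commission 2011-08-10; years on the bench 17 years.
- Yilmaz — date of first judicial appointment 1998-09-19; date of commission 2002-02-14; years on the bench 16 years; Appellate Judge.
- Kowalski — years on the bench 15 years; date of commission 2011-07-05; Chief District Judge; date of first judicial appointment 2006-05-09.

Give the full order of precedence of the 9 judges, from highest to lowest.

By years on the bench (lower first): Espinoza (5 years); then Halvorsen and Mbeki (both 6 years); then Baptiste (12 years); then Kowalski (15 years); then Pereira and Yilmaz (both 16 years); then Harlow (17 years); then Marchetti (22 years).
Halvorsen and Mbeki both have date of commission 2017-01-15, so the next rule applies.
Halvorsen and Mbeki both have date of first judicial appointment 2001-10-17, so the next rule applies.
Halvorsen and Mbeki are each Appellate Judge, so the next rule applies.
Among Halvorsen and Mbeki, alphabetically by surname: Halvorsen before Mbeki.
Pereira and Yilmaz both have date of commission 2002-02-14, so the next rule applies.
Pereira and Yilmaz both have date of first judicial appointment 1998-09-19, so the next rule applies.
Pereira and Yilmaz are each Appellate Judge, so the next rule applies.
Among Pereira and Yilmaz, alphabetically by surname: Pereira before Yilmaz.
Full order: Espinoza, Halvorsen, Mbeki, Baptiste, Kowalski, Pereira, Yilmaz, Harlow, Marchetti.

Espinoza, Halvorsen, Mbeki, Baptiste, Kowalski, Pereira, Yilmaz, Harlow, Marchetti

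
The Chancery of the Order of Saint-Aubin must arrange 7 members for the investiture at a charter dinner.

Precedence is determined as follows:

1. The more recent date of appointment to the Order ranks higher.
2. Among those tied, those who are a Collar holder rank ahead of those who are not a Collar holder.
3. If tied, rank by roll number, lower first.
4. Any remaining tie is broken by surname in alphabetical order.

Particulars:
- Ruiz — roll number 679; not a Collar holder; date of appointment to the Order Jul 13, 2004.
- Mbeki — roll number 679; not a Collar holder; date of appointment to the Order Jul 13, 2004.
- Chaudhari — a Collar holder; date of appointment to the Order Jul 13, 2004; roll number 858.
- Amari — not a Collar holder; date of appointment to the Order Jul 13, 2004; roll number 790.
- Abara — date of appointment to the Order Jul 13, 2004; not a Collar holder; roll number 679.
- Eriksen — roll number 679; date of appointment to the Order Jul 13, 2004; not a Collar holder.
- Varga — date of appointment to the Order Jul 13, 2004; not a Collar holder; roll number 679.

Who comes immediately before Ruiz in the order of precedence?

Mbeki

By date of appointment to the Order (later first): Chaudhari, Abara, Eriksen, Mbeki, Ruiz, Varga and Amari (each Jul 13, 2004).
Among Chaudhari, Abara, Eriksen, Mbeki, Ruiz, Varga and Amari, a Collar holder before not a Collar holder: Chaudhari (a Collar holder) before Abara, Eriksen, Mbeki, Ruiz, Varga and Amari (not a Collar holder).
Among Abara, Eriksen, Mbeki, Ruiz, Varga and Amari, by roll number (lower first): Abara, Eriksen, Mbeki, Ruiz and Varga (679) before Amari (790).
Among Abara, Eriksen, Mbeki, Ruiz and Varga, alphabetically by surname: Abara before Eriksen before Mbeki before Ruiz before Varga.
Order: Chaudhari, Abara, Eriksen, Mbeki, Ruiz, Varga, Amari.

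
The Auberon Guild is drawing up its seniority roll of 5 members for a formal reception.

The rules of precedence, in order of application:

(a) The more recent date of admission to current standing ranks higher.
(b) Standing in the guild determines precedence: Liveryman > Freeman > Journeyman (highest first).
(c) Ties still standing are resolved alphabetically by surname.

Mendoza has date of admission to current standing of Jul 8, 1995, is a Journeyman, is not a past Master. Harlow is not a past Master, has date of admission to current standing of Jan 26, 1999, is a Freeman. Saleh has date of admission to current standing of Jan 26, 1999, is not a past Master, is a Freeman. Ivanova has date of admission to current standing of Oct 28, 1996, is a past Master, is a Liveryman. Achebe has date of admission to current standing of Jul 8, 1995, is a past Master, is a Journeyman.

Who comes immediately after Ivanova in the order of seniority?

By date of admission to current standing (later first): Harlow and Saleh (both Jan 26, 1999); then Ivanova (Oct 28, 1996); then Achebe and Mendoza (both Jul 8, 1995).
Harlow and Saleh are each Freeman, so the next rule applies.
Among Harlow and Saleh, alphabetically by surname: Harlow before Saleh.
Achebe and Mendoza are each Journeyman, so the next rule applies.
Among Achebe and Mendoza, alphabetically by surname: Achebe before Mendoza.
Order: Harlow, Saleh, Ivanova, Achebe, Mendoza.

Achebe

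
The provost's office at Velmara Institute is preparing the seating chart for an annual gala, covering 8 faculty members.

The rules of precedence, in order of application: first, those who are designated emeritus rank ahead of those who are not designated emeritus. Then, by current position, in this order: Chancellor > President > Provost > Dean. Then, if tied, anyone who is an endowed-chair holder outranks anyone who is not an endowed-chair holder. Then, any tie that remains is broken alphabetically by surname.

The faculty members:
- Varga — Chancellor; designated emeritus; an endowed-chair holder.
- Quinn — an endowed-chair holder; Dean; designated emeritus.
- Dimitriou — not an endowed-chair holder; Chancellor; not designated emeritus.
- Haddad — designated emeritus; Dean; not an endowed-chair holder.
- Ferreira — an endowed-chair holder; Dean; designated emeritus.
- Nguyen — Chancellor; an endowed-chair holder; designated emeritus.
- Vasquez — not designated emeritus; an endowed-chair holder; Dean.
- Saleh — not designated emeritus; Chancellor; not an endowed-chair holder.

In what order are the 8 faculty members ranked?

By the first rule: Nguyen, Varga, Ferreira, Quinn and Haddad (each designated emeritus); then Dimitriou, Saleh and Vasquez (each not designated emeritus).
Among Nguyen, Varga, Ferreira, Quinn and Haddad, by current position: Nguyen and Varga (Chancellor) before Ferreira, Quinn and Haddad (Dean).
Nguyen and Varga are each an endowed-chair holder, so the next rule applies.
Among Nguyen and Varga, alphabetically by surname: Nguyen before Varga.
Among Ferreira, Quinn and Haddad, an endowed-chair holder before not an endowed-chair holder: Ferreira and Quinn (an endowed-chair holder) before Haddad (not an endowed-chair holder).
Among Ferreira and Quinn, alphabetically by surname: Ferreira before Quinn.
Among Dimitriou, Saleh and Vasquez, by current position: Dimitriou and Saleh (Chancellor) before Vasquez (Dean).
Dimitriou and Saleh are each not an endowed-chair holder, so the next rule applies.
Among Dimitriou and Saleh, alphabetically by surname: Dimitriou before Saleh.
Full order: Nguyen, Varga, Ferreira, Quinn, Haddad, Dimitriou, Saleh, Vasquez.

Nguyen, Varga, Ferreira, Quinn, Haddad, Dimitriou, Saleh, Vasquez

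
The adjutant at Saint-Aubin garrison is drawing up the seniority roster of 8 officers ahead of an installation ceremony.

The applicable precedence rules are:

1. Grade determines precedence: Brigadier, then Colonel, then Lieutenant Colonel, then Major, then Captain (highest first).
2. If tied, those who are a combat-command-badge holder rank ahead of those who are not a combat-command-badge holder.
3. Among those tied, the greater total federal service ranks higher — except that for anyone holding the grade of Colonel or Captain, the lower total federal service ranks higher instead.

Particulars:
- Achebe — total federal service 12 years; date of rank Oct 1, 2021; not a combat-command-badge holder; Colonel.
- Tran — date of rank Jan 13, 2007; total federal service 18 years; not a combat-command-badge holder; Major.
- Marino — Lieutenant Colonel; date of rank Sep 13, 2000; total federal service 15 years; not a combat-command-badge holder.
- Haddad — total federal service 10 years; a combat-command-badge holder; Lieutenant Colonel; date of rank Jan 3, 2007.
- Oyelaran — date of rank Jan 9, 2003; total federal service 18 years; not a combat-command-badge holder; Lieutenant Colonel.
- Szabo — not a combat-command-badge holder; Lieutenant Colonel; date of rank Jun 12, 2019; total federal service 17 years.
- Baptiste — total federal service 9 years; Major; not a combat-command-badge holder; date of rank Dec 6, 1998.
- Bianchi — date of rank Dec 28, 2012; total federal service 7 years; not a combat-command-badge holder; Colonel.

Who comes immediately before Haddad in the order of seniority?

Achebe

By grade: Bianchi and Achebe (Colonel); then Haddad, Oyelaran, Szabo and Marino (Lieutenant Colonel); then Tran and Baptiste (Major).
Bianchi and Achebe are each not a combat-command-badge holder, so the next rule applies.
Among Bianchi and Achebe, by total federal service (lower first) (reversed rule for this group): Bianchi (7 years) before Achebe (12 years).
Among Haddad, Oyelaran, Szabo and Marino, a combat-command-badge holder before not a combat-command-badge holder: Haddad (a combat-command-badge holder) before Oyelaran, Szabo and Marino (not a combat-command-badge holder).
Among Oyelaran, Szabo and Marino, by total federal service (higher first): Oyelaran (18 years) before Szabo (17 years) before Marino (15 years).
Tran and Baptiste are each not a combat-command-badge holder, so the next rule applies.
Among Tran and Baptiste, by total federal service (higher first): Tran (18 years) before Baptiste (9 years).
Order: Bianchi, Achebe, Haddad, Oyelaran, Szabo, Marino, Tran, Baptiste.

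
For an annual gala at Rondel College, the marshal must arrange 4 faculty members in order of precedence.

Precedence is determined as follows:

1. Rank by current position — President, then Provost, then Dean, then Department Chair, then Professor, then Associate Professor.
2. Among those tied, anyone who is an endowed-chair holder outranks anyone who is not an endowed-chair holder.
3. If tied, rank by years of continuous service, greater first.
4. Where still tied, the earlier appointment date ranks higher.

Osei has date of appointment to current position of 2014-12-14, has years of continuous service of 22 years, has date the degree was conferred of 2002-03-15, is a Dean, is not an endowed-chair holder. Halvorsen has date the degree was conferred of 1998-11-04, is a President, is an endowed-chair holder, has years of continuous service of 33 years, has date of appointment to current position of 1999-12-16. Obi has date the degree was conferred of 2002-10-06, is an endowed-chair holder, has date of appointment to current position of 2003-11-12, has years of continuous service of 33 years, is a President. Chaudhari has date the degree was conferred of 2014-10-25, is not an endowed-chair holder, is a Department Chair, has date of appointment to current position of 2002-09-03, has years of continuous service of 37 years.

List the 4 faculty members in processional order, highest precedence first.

By current position: Halvorsen and Obi (President); then Osei (Dean); then Chaudhari (Department Chair).
Halvorsen and Obi are each an endowed-chair holder, so the next rule applies.
Halvorsen and Obi both have years of continuous service 33 years, so the next rule applies.
Among Halvorsen and Obi, by date of appointment to current position (earlier first): Halvorsen (1999-12-16) before Obi (2003-11-12).
Full order: Halvorsen, Obi, Osei, Chaudhari.

Halvorsen, Obi, Osei, Chaudhari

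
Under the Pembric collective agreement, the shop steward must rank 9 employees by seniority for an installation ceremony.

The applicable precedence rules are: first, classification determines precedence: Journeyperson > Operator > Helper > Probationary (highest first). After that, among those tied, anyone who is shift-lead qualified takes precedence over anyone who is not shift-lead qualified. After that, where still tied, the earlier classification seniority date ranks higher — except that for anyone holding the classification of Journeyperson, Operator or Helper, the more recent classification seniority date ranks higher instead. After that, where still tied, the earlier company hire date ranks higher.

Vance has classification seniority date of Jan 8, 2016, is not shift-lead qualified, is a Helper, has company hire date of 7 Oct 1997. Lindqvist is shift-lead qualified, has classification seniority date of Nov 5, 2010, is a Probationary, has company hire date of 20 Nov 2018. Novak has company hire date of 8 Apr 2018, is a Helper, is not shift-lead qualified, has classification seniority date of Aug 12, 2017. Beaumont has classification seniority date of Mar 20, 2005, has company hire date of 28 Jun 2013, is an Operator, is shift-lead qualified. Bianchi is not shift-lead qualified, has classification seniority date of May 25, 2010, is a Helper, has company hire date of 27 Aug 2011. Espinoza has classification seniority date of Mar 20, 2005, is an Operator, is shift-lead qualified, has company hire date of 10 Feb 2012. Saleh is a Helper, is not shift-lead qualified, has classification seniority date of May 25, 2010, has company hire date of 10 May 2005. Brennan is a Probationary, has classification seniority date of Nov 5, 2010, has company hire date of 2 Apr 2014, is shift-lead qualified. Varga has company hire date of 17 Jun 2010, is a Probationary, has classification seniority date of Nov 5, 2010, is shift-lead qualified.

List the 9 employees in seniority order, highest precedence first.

Espinoza, Beaumont, Novak, Vance, Saleh, Bianchi, Varga, Brennan, Lindqvist

By classification: Espinoza and Beaumont (Operator); then Novak, Vance, Saleh and Bianchi (Helper); then Varga, Brennan and Lindqvist (Probationary).
Espinoza and Beaumont are each shift-lead qualified, so the next rule applies.
Espinoza and Beaumont both have classification seniority date Mar 20, 2005, so the next rule applies.
Among Espinoza and Beaumont, by company hire date (earlier first): Espinoza (10 Feb 2012) before Beaumont (28 Jun 2013).
Novak, Vance, Saleh and Bianchi are each not shift-lead qualified, so the next rule applies.
Among Novak, Vance, Saleh and Bianchi, by classification seniority date (later first) (reversed rule for this group): Novak (Aug 12, 2017) before Vance (Jan 8, 2016) before Saleh and Bianchi (May 25, 2010).
Among Saleh and Bianchi, by company hire date (earlier first): Saleh (10 May 2005) before Bianchi (27 Aug 2011).
Varga, Brennan and Lindqvist are each shift-lead qualified, so the next rule applies.
Varga, Brennan and Lindqvist all have classification seniority date Nov 5, 2010, so the next rule applies.
Among Varga, Brennan and Lindqvist, by company hire date (earlier first): Varga (17 Jun 2010) before Brennan (2 Apr 2014) before Lindqvist (20 Nov 2018).
Full order: Espinoza, Beaumont, Novak, Vance, Saleh, Bianchi, Varga, Brennan, Lindqvist.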